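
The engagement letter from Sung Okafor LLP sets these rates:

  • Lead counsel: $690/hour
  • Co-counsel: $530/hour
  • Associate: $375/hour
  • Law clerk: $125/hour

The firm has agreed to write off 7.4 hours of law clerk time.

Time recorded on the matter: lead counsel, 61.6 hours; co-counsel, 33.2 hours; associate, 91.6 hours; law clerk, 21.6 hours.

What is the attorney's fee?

$96,225.00

Lead counsel: 61.6 × $690 = $42,504.00
Co-counsel: 33.2 × $530 = $17,596.00
Associate: 91.6 × $375 = $34,350.00
Law clerk: 21.6 × $125 = $2,700.00
Subtotal: $97,150.00
Write-off: 7.4 × $125 = $925.00
Total: $97,150.00 − $925.00 = $96,225.00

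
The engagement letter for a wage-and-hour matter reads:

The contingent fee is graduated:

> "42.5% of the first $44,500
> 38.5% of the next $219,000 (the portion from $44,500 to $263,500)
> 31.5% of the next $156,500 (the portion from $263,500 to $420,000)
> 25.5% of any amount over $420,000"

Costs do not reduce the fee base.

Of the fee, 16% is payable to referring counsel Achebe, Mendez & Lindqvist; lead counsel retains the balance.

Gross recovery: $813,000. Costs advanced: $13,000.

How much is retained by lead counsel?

Fee base is the gross recovery, $813,000; costs are reimbursed separately.
First $44,500 at 42.5% = $18,912.50
Next $219,000 at 38.5% = $84,315.00
Next $156,500 at 31.5% = $49,297.50
Remaining $393,000 at 25.5% = $100,215.00
Fee: $18,912.50 + $84,315.00 + $49,297.50 + $100,215.00 = $252,740.00
Referral share: 16% of $252,740.00 = $40,438.40; lead counsel retains $252,740.00 − $40,438.40 = $212,301.60.

$212,301.60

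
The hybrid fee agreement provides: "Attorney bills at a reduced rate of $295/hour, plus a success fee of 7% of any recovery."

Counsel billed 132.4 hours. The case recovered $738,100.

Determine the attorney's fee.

Hourly: 132.4 × $295 = $39,058.00
Success fee: 7% of $738,100 = $51,667.00
Total: $39,058.00 + $51,667.00 = $90,725.00

$90,725.00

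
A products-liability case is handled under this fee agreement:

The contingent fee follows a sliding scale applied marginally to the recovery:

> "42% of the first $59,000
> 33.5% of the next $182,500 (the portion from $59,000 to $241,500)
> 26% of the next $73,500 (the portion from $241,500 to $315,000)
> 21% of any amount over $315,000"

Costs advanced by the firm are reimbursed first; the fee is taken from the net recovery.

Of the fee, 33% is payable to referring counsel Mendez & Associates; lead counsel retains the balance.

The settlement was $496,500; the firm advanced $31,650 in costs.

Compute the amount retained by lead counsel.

Fee base (net of costs): $496,500 − $31,650 = $464,850
First $59,000 at 42% = $24,780.00
Next $182,500 at 33.5% = $61,137.50
Next $73,500 at 26% = $19,110.00
Remaining $149,850 at 21% = $31,468.50
Fee: $24,780.00 + $61,137.50 + $19,110.00 + $31,468.50 = $136,496.00
Referral share: 33% of $136,496.00 = $45,043.68; lead counsel retains $136,496.00 − $45,043.68 = $91,452.32.

$91,452.32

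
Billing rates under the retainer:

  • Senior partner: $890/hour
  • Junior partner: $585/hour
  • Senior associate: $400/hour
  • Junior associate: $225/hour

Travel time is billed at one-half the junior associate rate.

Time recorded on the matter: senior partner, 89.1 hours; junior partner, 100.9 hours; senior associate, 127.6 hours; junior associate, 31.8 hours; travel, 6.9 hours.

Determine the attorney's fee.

Senior partner: 89.1 × $890 = $79,299.00
Junior partner: 100.9 × $585 = $59,026.50
Senior associate: 127.6 × $400 = $51,040.00
Junior associate: 31.8 × $225 = $7,155.00
Subtotal: $79,299.00 + $59,026.50 + $51,040.00 + $7,155.00 = $196,520.50
Travel: 6.9 × ($225 ÷ 2) = 6.9 × $112.50 = $776.25
Total: $196,520.50 + $776.25 = $197,296.75

$197,296.75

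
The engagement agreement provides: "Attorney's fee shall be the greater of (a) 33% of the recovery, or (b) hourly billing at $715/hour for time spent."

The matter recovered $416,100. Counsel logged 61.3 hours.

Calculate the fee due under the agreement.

(a) 33% of $416,100 = $137,313.00
(b) 61.3 × $715 = $43,829.50
The greater is (a): $137,313.00.

$137,313.00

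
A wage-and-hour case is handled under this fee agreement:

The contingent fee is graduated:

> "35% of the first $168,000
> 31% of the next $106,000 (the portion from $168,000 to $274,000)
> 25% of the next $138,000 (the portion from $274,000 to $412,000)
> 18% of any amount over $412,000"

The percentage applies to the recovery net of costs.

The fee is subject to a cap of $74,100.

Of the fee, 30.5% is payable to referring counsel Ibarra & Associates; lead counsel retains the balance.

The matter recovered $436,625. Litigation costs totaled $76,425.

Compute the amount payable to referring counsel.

$22,600.50

Fee base (net of costs): $436,625 − $76,425 = $360,200
First $168,000 at 35% = $58,800.00
Next $106,000 at 31% = $32,860.00
Remaining $86,200 at 25% = $21,550.00
Fee: $58,800.00 + $32,860.00 + $21,550.00 = $113,210.00
$113,210.00 exceeds the $74,100 cap, so the fee is capped at $74,100.00.
Referral share: 30.5% of $74,100.00 = $22,600.50; lead counsel retains $74,100.00 − $22,600.50 = $51,499.50.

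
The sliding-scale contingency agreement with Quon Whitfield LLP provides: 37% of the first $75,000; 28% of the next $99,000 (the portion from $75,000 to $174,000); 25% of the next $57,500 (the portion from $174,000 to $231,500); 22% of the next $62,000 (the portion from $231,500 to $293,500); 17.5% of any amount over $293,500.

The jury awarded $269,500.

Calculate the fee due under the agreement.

First $75,000 at 37% = $27,750.00
Next $99,000 at 28% = $27,720.00
Next $57,500 at 25% = $14,375.00
Remaining $38,000 at 22% = $8,360.00
Fee: $27,750.00 + $27,720.00 + $14,375.00 + $8,360.00 = $78,205.00

$78,205.00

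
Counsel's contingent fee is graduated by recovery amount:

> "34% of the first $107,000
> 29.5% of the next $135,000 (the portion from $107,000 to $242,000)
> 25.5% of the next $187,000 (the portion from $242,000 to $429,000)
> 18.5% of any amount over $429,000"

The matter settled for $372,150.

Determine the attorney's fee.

$109,393.25

First $107,000 at 34% = $36,380.00
Next $135,000 at 29.5% = $39,825.00
Remaining $130,150 at 25.5% = $33,188.25
Fee: $36,380.00 + $39,825.00 + $33,188.25 = $109,393.25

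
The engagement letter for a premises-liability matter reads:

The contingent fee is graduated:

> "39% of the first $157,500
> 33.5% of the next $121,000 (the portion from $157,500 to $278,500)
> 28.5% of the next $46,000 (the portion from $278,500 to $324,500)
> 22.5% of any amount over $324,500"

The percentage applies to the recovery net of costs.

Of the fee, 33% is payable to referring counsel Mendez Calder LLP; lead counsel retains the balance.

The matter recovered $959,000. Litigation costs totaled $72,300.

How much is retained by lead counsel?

$161,848.55

Fee base (net of costs): $959,000 − $72,300 = $886,700
First $157,500 at 39% = $61,425.00
Next $121,000 at 33.5% = $40,535.00
Next $46,000 at 28.5% = $13,110.00
Remaining $562,200 at 22.5% = $126,495.00
Fee: $61,425.00 + $40,535.00 + $13,110.00 + $126,495.00 = $241,565.00
Referral share: 33% of $241,565.00 = $79,716.45; lead counsel retains $241,565.00 − $79,716.45 = $161,848.55.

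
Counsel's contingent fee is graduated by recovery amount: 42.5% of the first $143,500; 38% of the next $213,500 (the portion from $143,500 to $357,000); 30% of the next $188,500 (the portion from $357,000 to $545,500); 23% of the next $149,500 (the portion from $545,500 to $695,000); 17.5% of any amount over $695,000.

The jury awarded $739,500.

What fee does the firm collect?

$240,840.00

First $143,500 at 42.5% = $60,987.50
Next $213,500 at 38% = $81,130.00
Next $188,500 at 30% = $56,550.00
Next $149,500 at 23% = $34,385.00
Remaining $44,500 at 17.5% = $7,787.50
Fee: $60,987.50 + $81,130.00 + $56,550.00 + $34,385.00 + $7,787.50 = $240,840.00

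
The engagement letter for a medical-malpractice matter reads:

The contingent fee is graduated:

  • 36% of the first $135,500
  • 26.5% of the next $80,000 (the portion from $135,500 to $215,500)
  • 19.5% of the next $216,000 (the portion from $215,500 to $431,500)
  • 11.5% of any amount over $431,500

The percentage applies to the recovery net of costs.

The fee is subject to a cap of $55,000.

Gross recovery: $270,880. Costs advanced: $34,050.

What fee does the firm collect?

$55,000.00

Fee base (net of costs): $270,880 − $34,050 = $236,830
First $135,500 at 36% = $48,780.00
Next $80,000 at 26.5% = $21,200.00
Remaining $21,330 at 19.5% = $4,159.35
Fee: $48,780.00 + $21,200.00 + $4,159.35 = $74,139.35
$74,139.35 exceeds the $55,000 cap, so the fee is capped at $55,000.00.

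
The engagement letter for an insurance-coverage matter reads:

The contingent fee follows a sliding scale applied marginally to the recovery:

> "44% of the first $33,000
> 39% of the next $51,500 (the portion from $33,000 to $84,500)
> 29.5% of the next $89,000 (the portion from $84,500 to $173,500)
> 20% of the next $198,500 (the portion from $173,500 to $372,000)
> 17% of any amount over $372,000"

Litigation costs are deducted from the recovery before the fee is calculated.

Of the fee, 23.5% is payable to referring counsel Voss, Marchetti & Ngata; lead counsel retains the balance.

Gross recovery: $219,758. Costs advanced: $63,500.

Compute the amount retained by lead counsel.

Fee base (net of costs): $219,758 − $63,500 = $156,258
First $33,000 at 44% = $14,520.00
Next $51,500 at 39% = $20,085.00
Remaining $71,758 at 29.5% = $21,168.61
Fee: $14,520.00 + $20,085.00 + $21,168.61 = $55,773.61
Referral share: 23.5% of $55,773.61 = $13,106.80; lead counsel retains $55,773.61 − $13,106.80 = $42,666.81.

$42,666.81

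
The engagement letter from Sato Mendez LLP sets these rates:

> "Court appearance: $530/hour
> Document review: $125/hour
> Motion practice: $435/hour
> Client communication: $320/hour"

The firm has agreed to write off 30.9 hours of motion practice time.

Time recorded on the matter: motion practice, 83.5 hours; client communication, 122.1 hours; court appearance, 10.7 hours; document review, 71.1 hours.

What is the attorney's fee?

$76,511.50

Court appearance: 10.7 × $530 = $5,671.00
Document review: 71.1 × $125 = $8,887.50
Motion practice: 83.5 × $435 = $36,322.50
Client communication: 122.1 × $320 = $39,072.00
Subtotal: $89,953.00
Write-off: 30.9 × $435 = $13,441.50
Total: $89,953.00 − $13,441.50 = $76,511.50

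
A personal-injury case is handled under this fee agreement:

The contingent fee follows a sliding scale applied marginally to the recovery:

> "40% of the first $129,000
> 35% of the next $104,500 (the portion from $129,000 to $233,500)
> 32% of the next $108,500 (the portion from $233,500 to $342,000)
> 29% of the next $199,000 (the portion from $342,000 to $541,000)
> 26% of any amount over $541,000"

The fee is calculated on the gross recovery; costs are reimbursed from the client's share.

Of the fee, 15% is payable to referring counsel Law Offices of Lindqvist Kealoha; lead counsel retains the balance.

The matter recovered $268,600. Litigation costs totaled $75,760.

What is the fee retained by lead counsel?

Fee base is the gross recovery, $268,600; costs are reimbursed separately.
First $129,000 at 40% = $51,600.00
Next $104,500 at 35% = $36,575.00
Remaining $35,100 at 32% = $11,232.00
Fee: $51,600.00 + $36,575.00 + $11,232.00 = $99,407.00
Referral share: 15% of $99,407.00 = $14,911.05; lead counsel retains $99,407.00 − $14,911.05 = $84,495.95.

$84,495.95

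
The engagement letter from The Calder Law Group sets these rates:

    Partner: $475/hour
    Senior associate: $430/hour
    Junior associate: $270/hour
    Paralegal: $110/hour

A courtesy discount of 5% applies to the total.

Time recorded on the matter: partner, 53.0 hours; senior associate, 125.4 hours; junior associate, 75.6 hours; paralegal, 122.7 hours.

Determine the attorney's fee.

$107,355.70

Partner: 53.0 × $475 = $25,175.00
Senior associate: 125.4 × $430 = $53,922.00
Junior associate: 75.6 × $270 = $20,412.00
Paralegal: 122.7 × $110 = $13,497.00
Subtotal: $113,006.00
Less 5% discount: −$5,650.30
Total: $113,006.00 − $5,650.30 = $107,355.70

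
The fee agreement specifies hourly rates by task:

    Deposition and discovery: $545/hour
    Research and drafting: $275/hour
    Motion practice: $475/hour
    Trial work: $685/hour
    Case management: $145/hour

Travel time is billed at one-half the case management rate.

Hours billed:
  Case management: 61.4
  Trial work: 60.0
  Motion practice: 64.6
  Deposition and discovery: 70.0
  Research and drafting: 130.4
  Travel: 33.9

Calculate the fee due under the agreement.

Deposition and discovery: 70.0 × $545 = $38,150.00
Research and drafting: 130.4 × $275 = $35,860.00
Motion practice: 64.6 × $475 = $30,685.00
Trial work: 60.0 × $685 = $41,100.00
Case management: 61.4 × $145 = $8,903.00
Subtotal: $38,150.00 + $35,860.00 + $30,685.00 + $41,100.00 + $8,903.00 = $154,698.00
Travel: 33.9 × ($145 ÷ 2) = 33.9 × $72.50 = $2,457.75
Total: $154,698.00 + $2,457.75 = $157,155.75

$157,155.75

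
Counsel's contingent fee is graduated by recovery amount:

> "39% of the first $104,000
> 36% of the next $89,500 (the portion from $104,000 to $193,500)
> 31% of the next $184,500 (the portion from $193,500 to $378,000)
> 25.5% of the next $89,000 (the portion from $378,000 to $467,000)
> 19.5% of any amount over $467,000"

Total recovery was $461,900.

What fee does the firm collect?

$151,369.50

First $104,000 at 39% = $40,560.00
Next $89,500 at 36% = $32,220.00
Next $184,500 at 31% = $57,195.00
Remaining $83,900 at 25.5% = $21,394.50
Fee: $40,560.00 + $32,220.00 + $57,195.00 + $21,394.50 = $151,369.50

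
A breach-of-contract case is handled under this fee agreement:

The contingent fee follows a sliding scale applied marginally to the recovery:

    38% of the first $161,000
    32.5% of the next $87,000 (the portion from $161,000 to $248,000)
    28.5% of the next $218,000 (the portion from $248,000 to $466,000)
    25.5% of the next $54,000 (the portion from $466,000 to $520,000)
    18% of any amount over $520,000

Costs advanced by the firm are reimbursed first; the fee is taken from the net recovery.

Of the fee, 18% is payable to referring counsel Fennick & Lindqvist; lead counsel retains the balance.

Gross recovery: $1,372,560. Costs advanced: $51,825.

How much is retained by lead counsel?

$253,779.59

Fee base (net of costs): $1,372,560 − $51,825 = $1,320,735
First $161,000 at 38% = $61,180.00
Next $87,000 at 32.5% = $28,275.00
Next $218,000 at 28.5% = $62,130.00
Next $54,000 at 25.5% = $13,770.00
Remaining $800,735 at 18% = $144,132.30
Fee: $61,180.00 + $28,275.00 + $62,130.00 + $13,770.00 + $144,132.30 = $309,487.30
Referral share: 18% of $309,487.30 = $55,707.71; lead counsel retains $309,487.30 − $55,707.71 = $253,779.59.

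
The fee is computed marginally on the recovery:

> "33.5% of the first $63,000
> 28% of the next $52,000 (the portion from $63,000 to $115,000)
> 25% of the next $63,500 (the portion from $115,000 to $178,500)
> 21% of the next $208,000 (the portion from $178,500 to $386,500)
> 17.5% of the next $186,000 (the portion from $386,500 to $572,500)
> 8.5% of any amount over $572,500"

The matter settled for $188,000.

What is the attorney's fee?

First $63,000 at 33.5% = $21,105.00
Next $52,000 at 28% = $14,560.00
Next $63,500 at 25% = $15,875.00
Remaining $9,500 at 21% = $1,995.00
Fee: $21,105.00 + $14,560.00 + $15,875.00 + $1,995.00 = $53,535.00

$53,535.00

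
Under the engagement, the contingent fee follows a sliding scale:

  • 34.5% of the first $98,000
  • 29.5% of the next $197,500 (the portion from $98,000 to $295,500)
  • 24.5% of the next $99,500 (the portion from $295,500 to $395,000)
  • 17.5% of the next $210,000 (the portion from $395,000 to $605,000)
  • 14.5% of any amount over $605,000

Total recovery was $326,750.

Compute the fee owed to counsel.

$99,728.75

First $98,000 at 34.5% = $33,810.00
Next $197,500 at 29.5% = $58,262.50
Remaining $31,250 at 24.5% = $7,656.25
Fee: $33,810.00 + $58,262.50 + $7,656.25 = $99,728.75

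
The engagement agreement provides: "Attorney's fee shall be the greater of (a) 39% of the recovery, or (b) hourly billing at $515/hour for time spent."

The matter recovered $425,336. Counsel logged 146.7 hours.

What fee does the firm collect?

$165,881.04

(a) 39% of $425,336 = $165,881.04
(b) 146.7 × $515 = $75,550.50
The greater is (a): $165,881.04.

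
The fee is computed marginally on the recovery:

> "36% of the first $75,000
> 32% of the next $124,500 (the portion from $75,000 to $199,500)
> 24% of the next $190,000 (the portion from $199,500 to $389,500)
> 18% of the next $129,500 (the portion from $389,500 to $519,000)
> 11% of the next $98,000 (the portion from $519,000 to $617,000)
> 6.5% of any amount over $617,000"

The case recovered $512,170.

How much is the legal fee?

$134,520.60

First $75,000 at 36% = $27,000.00
Next $124,500 at 32% = $39,840.00
Next $190,000 at 24% = $45,600.00
Remaining $122,670 at 18% = $22,080.60
Fee: $27,000.00 + $39,840.00 + $45,600.00 + $22,080.60 = $134,520.60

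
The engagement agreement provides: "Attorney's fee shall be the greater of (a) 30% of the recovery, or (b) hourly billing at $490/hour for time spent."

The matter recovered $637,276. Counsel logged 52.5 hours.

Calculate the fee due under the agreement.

(a) 30% of $637,276 = $191,182.80
(b) 52.5 × $490 = $25,725.00
The greater is (a): $191,182.80.

$191,182.80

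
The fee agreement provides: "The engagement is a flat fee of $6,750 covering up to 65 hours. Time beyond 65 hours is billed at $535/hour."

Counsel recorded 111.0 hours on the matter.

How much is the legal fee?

Flat fee: $6,750.00
Excess hours: 111.0 − 65 = 46.0
Overrun: 46.0 × $535 = $24,610.00
Total: $6,750.00 + $24,610.00 = $31,360.00

$31,360.00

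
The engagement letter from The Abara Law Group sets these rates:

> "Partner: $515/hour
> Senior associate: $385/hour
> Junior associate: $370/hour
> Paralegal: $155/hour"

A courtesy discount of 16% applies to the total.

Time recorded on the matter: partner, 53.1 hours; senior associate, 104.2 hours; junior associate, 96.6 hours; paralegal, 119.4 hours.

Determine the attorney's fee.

$102,238.50

Partner: 53.1 × $515 = $27,346.50
Senior associate: 104.2 × $385 = $40,117.00
Junior associate: 96.6 × $370 = $35,742.00
Paralegal: 119.4 × $155 = $18,507.00
Subtotal: $121,712.50
Less 16% discount: −$19,474.00
Total: $121,712.50 − $19,474.00 = $102,238.50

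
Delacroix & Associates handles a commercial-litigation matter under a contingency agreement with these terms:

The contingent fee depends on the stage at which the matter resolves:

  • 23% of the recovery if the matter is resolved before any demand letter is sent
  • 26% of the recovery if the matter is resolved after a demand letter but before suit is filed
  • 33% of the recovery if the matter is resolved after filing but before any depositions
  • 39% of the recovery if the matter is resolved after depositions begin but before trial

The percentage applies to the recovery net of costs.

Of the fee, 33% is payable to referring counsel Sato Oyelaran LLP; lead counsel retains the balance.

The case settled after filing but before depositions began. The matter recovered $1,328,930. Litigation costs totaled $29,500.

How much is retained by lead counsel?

$287,303.97

Fee base (net of costs): $1,328,930 − $29,500 = $1,299,430
The matter settled after filing but before depositions began, so the 33% rate applies.
$1,299,430 × 33% = $428,811.90
Referral share: 33% of $428,811.90 = $141,507.93; lead counsel retains $428,811.90 − $141,507.93 = $287,303.97.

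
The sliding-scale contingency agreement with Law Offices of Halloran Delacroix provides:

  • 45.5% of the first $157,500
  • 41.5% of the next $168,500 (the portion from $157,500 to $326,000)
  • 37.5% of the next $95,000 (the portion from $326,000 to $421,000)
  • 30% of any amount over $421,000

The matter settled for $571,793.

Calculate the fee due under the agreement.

$222,452.90

First $157,500 at 45.5% = $71,662.50
Next $168,500 at 41.5% = $69,927.50
Next $95,000 at 37.5% = $35,625.00
Remaining $150,793 at 30% = $45,237.90
Fee: $71,662.50 + $69,927.50 + $35,625.00 + $45,237.90 = $222,452.90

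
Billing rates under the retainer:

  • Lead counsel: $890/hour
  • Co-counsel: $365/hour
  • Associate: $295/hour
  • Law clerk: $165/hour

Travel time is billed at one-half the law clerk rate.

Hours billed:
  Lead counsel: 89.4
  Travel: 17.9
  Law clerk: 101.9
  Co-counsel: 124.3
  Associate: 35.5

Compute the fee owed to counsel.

Lead counsel: 89.4 × $890 = $79,566.00
Co-counsel: 124.3 × $365 = $45,369.50
Associate: 35.5 × $295 = $10,472.50
Law clerk: 101.9 × $165 = $16,813.50
Subtotal: $79,566.00 + $45,369.50 + $10,472.50 + $16,813.50 = $152,221.50
Travel: 17.9 × ($165 ÷ 2) = 17.9 × $82.50 = $1,476.75
Total: $152,221.50 + $1,476.75 = $153,698.25

$153,698.25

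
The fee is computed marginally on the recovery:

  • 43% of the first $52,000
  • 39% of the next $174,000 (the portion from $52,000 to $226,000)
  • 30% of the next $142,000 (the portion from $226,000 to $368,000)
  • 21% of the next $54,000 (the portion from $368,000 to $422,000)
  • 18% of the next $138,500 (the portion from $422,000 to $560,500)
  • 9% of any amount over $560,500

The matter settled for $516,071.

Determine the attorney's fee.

$161,092.78

First $52,000 at 43% = $22,360.00
Next $174,000 at 39% = $67,860.00
Next $142,000 at 30% = $42,600.00
Next $54,000 at 21% = $11,340.00
Remaining $94,071 at 18% = $16,932.78
Fee: $22,360.00 + $67,860.00 + $42,600.00 + $11,340.00 + $16,932.78 = $161,092.78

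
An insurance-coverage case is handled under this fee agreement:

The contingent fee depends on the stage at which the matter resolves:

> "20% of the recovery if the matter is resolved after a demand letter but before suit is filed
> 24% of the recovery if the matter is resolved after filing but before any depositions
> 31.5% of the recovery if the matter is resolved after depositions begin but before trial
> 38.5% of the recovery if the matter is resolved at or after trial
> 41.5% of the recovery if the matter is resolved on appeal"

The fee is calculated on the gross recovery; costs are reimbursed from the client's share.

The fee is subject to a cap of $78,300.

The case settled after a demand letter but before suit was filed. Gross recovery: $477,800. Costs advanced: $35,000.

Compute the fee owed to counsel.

Fee base is the gross recovery, $477,800; costs are reimbursed separately.
The matter settled after a demand letter but before suit was filed, so the 20% rate applies.
$477,800 × 20% = $95,560.00
$95,560.00 exceeds the $78,300 cap, so the fee is capped at $78,300.00.

$78,300.00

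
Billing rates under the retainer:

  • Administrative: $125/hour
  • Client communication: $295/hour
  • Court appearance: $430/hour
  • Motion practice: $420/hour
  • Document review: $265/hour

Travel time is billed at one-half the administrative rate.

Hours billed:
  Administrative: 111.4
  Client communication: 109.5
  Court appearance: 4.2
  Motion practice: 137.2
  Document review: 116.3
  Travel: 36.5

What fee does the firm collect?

Administrative: 111.4 × $125 = $13,925.00
Client communication: 109.5 × $295 = $32,302.50
Court appearance: 4.2 × $430 = $1,806.00
Motion practice: 137.2 × $420 = $57,624.00
Document review: 116.3 × $265 = $30,819.50
Subtotal: $13,925.00 + $32,302.50 + $1,806.00 + $57,624.00 + $30,819.50 = $136,477.00
Travel: 36.5 × ($125 ÷ 2) = 36.5 × $62.50 = $2,281.25
Total: $136,477.00 + $2,281.25 = $138,758.25

$138,758.25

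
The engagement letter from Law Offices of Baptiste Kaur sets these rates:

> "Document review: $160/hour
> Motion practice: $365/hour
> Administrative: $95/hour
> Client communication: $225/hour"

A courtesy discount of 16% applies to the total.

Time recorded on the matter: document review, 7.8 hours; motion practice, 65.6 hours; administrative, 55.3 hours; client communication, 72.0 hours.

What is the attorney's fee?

Document review: 7.8 × $160 = $1,248.00
Motion practice: 65.6 × $365 = $23,944.00
Administrative: 55.3 × $95 = $5,253.50
Client communication: 72.0 × $225 = $16,200.00
Subtotal: $46,645.50
Less 16% discount: −$7,463.28
Total: $46,645.50 − $7,463.28 = $39,182.22

$39,182.22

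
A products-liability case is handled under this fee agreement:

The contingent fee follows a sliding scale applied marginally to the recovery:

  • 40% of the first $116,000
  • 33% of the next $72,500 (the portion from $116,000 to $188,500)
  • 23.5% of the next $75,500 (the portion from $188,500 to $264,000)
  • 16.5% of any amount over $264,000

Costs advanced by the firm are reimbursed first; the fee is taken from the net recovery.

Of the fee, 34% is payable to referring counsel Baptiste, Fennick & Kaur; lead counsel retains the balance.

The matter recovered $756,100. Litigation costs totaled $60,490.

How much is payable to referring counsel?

$54,156.27

Fee base (net of costs): $756,100 − $60,490 = $695,610
First $116,000 at 40% = $46,400.00
Next $72,500 at 33% = $23,925.00
Next $75,500 at 23.5% = $17,742.50
Remaining $431,610 at 16.5% = $71,215.65
Fee: $46,400.00 + $23,925.00 + $17,742.50 + $71,215.65 = $159,283.15
Referral share: 34% of $159,283.15 = $54,156.27; lead counsel retains $159,283.15 − $54,156.27 = $105,126.88.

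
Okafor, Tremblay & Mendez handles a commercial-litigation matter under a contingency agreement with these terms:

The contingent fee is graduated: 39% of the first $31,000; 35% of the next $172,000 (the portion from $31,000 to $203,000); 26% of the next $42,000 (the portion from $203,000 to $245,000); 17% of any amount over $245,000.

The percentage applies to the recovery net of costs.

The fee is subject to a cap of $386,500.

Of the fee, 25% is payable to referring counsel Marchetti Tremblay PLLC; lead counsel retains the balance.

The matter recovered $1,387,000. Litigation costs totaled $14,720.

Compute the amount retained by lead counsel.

$206,135.70

Fee base (net of costs): $1,387,000 − $14,720 = $1,372,280
First $31,000 at 39% = $12,090.00
Next $172,000 at 35% = $60,200.00
Next $42,000 at 26% = $10,920.00
Remaining $1,127,280 at 17% = $191,637.60
Fee: $12,090.00 + $60,200.00 + $10,920.00 + $191,637.60 = $274,847.60
$274,847.60 is under the $386,500 cap.
Referral share: 25% of $274,847.60 = $68,711.90; lead counsel retains $274,847.60 − $68,711.90 = $206,135.70.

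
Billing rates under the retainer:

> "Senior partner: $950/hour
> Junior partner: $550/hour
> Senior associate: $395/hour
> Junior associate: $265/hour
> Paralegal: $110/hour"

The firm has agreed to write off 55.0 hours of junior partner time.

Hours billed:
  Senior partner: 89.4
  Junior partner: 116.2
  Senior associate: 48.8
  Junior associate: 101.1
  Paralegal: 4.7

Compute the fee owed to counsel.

Senior partner: 89.4 × $950 = $84,930.00
Junior partner: 116.2 × $550 = $63,910.00
Senior associate: 48.8 × $395 = $19,276.00
Junior associate: 101.1 × $265 = $26,791.50
Paralegal: 4.7 × $110 = $517.00
Subtotal: $195,424.50
Write-off: 55.0 × $550 = $30,250.00
Total: $195,424.50 − $30,250.00 = $165,174.50

$165,174.50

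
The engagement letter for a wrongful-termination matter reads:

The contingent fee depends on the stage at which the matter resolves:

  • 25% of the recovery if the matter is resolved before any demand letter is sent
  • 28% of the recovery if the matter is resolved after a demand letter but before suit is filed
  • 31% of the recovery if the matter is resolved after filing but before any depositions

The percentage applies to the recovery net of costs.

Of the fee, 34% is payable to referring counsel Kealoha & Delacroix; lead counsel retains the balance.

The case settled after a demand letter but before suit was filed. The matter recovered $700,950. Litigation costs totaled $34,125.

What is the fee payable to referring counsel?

$63,481.74

Fee base (net of costs): $700,950 − $34,125 = $666,825
The matter settled after a demand letter but before suit was filed, so the 28% rate applies.
$666,825 × 28% = $186,711.00
Referral share: 34% of $186,711.00 = $63,481.74; lead counsel retains $186,711.00 − $63,481.74 = $123,229.26.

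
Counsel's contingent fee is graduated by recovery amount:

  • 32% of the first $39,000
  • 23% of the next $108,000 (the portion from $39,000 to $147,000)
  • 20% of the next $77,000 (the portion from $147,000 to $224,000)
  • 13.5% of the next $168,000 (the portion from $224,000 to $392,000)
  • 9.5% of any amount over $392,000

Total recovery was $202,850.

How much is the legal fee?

First $39,000 at 32% = $12,480.00
Next $108,000 at 23% = $24,840.00
Remaining $55,850 at 20% = $11,170.00
Fee: $12,480.00 + $24,840.00 + $11,170.00 = $48,490.00

$48,490.00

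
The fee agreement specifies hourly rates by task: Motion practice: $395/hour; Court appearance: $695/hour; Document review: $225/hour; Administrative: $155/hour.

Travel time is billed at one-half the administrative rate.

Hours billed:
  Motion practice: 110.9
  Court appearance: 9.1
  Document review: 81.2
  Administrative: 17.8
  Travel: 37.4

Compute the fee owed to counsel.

$74,057.50

Motion practice: 110.9 × $395 = $43,805.50
Court appearance: 9.1 × $695 = $6,324.50
Document review: 81.2 × $225 = $18,270.00
Administrative: 17.8 × $155 = $2,759.00
Subtotal: $43,805.50 + $6,324.50 + $18,270.00 + $2,759.00 = $71,159.00
Travel: 37.4 × ($155 ÷ 2) = 37.4 × $77.50 = $2,898.50
Total: $71,159.00 + $2,898.50 = $74,057.50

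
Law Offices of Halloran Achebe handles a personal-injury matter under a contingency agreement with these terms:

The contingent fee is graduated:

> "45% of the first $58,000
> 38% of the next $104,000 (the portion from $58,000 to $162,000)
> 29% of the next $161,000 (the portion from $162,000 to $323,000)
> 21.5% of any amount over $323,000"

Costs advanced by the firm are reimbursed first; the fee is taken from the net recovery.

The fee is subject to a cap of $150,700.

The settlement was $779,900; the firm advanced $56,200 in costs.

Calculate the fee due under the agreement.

$150,700.00

Fee base (net of costs): $779,900 − $56,200 = $723,700
First $58,000 at 45% = $26,100.00
Next $104,000 at 38% = $39,520.00
Next $161,000 at 29% = $46,690.00
Remaining $400,700 at 21.5% = $86,150.50
Fee: $26,100.00 + $39,520.00 + $46,690.00 + $86,150.50 = $198,460.50
$198,460.50 exceeds the $150,700 cap, so the fee is capped at $150,700.00.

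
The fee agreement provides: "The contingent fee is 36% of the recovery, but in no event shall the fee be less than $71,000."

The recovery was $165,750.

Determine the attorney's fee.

$71,000.00

36% of $165,750 = $59,670.00
That is below the $71,000 minimum, so the minimum applies.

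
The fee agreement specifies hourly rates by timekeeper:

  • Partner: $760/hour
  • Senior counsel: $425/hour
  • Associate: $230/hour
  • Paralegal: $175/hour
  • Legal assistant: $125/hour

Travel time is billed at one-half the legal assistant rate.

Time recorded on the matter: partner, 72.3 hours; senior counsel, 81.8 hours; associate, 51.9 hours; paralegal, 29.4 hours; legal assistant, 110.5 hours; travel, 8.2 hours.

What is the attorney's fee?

$121,120.00

Partner: 72.3 × $760 = $54,948.00
Senior counsel: 81.8 × $425 = $34,765.00
Associate: 51.9 × $230 = $11,937.00
Paralegal: 29.4 × $175 = $5,145.00
Legal assistant: 110.5 × $125 = $13,812.50
Subtotal: $54,948.00 + $34,765.00 + $11,937.00 + $5,145.00 + $13,812.50 = $120,607.50
Travel: 8.2 × ($125 ÷ 2) = 8.2 × $62.50 = $512.50
Total: $120,607.50 + $512.50 = $121,120.00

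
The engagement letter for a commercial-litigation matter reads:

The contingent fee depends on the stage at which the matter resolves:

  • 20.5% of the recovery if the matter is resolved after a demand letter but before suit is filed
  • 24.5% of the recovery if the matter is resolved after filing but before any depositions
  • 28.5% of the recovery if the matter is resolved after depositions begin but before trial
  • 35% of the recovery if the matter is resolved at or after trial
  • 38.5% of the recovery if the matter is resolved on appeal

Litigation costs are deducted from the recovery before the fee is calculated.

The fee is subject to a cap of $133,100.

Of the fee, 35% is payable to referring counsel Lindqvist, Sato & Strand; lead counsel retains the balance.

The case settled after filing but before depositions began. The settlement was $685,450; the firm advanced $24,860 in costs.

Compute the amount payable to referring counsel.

Fee base (net of costs): $685,450 − $24,860 = $660,590
The matter settled after filing but before depositions began, so the 24.5% rate applies.
$660,590 × 24.5% = $161,844.55
$161,844.55 exceeds the $133,100 cap, so the fee is capped at $133,100.00.
Referral share: 35% of $133,100.00 = $46,585.00; lead counsel retains $133,100.00 − $46,585.00 = $86,515.00.

$46,585.00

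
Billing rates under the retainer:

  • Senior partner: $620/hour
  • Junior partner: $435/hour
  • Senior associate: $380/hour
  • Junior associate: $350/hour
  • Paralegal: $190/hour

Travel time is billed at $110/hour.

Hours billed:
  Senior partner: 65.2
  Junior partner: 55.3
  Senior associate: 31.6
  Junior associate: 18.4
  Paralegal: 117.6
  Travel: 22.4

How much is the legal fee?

Senior partner: 65.2 × $620 = $40,424.00
Junior partner: 55.3 × $435 = $24,055.50
Senior associate: 31.6 × $380 = $12,008.00
Junior associate: 18.4 × $350 = $6,440.00
Paralegal: 117.6 × $190 = $22,344.00
Subtotal: $40,424.00 + $24,055.50 + $12,008.00 + $6,440.00 + $22,344.00 = $105,271.50
Travel: 22.4 × $110 = $2,464.00
Total: $105,271.50 + $2,464.00 = $107,735.50

$107,735.50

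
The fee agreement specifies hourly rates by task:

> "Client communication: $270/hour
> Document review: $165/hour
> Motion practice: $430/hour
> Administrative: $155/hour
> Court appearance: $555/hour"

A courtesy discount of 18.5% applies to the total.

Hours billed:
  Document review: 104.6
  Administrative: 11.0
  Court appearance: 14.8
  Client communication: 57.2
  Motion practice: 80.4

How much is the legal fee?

Client communication: 57.2 × $270 = $15,444.00
Document review: 104.6 × $165 = $17,259.00
Motion practice: 80.4 × $430 = $34,572.00
Administrative: 11.0 × $155 = $1,705.00
Court appearance: 14.8 × $555 = $8,214.00
Subtotal: $77,194.00
Less 18.5% discount: −$14,280.89
Total: $77,194.00 − $14,280.89 = $62,913.11

$62,913.11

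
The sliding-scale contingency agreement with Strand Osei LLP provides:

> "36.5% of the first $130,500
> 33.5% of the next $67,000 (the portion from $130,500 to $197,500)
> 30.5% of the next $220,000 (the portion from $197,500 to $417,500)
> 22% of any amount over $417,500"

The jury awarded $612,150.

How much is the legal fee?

$180,000.50

First $130,500 at 36.5% = $47,632.50
Next $67,000 at 33.5% = $22,445.00
Next $220,000 at 30.5% = $67,100.00
Remaining $194,650 at 22% = $42,823.00
Fee: $47,632.50 + $22,445.00 + $67,100.00 + $42,823.00 = $180,000.50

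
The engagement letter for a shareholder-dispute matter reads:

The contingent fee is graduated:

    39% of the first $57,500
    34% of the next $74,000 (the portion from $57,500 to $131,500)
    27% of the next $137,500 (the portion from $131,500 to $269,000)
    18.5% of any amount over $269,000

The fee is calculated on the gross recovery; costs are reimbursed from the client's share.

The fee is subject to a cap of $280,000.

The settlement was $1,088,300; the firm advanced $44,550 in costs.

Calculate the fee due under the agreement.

$236,280.50

Fee base is the gross recovery, $1,088,300; costs are reimbursed separately.
First $57,500 at 39% = $22,425.00
Next $74,000 at 34% = $25,160.00
Next $137,500 at 27% = $37,125.00
Remaining $819,300 at 18.5% = $151,570.50
Fee: $22,425.00 + $25,160.00 + $37,125.00 + $151,570.50 = $236,280.50
$236,280.50 is under the $280,000 cap.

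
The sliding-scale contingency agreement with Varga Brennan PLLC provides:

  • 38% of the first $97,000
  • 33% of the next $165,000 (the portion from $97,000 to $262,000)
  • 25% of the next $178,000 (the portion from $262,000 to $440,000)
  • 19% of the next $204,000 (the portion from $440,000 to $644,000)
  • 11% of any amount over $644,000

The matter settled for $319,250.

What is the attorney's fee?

First $97,000 at 38% = $36,860.00
Next $165,000 at 33% = $54,450.00
Remaining $57,250 at 25% = $14,312.50
Fee: $36,860.00 + $54,450.00 + $14,312.50 = $105,622.50

$105,622.50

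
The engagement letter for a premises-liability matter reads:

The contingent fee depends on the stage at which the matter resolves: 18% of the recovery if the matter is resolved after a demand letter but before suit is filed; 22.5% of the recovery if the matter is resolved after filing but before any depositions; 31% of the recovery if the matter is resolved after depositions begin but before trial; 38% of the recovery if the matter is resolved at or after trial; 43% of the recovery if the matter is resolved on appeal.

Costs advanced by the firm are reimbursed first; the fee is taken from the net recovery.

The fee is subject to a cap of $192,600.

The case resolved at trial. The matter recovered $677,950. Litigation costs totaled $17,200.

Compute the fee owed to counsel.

$192,600.00

Fee base (net of costs): $677,950 − $17,200 = $660,750
The matter resolved at trial, so the 38% rate applies.
$660,750 × 38% = $251,085.00
$251,085.00 exceeds the $192,600 cap, so the fee is capped at $192,600.00.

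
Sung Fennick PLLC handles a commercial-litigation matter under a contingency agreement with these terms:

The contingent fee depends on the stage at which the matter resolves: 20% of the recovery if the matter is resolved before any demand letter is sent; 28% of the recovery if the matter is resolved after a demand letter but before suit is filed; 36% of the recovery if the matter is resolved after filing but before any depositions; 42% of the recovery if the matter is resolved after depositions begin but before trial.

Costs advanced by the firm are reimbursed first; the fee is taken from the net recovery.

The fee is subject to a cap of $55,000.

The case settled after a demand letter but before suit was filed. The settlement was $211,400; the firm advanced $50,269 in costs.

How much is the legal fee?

$45,116.68

Fee base (net of costs): $211,400 − $50,269 = $161,131
The matter settled after a demand letter but before suit was filed, so the 28% rate applies.
$161,131 × 28% = $45,116.68
$45,116.68 is under the $55,000 cap.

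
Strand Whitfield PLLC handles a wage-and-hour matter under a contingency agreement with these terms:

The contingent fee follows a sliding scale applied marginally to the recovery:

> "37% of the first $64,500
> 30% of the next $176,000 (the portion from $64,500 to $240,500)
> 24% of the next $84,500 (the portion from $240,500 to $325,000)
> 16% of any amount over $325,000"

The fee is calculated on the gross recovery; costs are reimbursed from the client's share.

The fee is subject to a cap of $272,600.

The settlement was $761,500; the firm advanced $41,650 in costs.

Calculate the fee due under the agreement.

$166,785.00

Fee base is the gross recovery, $761,500; costs are reimbursed separately.
First $64,500 at 37% = $23,865.00
Next $176,000 at 30% = $52,800.00
Next $84,500 at 24% = $20,280.00
Remaining $436,500 at 16% = $69,840.00
Fee: $23,865.00 + $52,800.00 + $20,280.00 + $69,840.00 = $166,785.00
$166,785.00 is under the $272,600 cap.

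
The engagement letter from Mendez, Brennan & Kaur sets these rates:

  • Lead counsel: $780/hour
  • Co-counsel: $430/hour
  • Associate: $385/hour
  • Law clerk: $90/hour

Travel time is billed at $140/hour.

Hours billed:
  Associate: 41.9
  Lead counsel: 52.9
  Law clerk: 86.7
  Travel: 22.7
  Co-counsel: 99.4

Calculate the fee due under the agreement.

Lead counsel: 52.9 × $780 = $41,262.00
Co-counsel: 99.4 × $430 = $42,742.00
Associate: 41.9 × $385 = $16,131.50
Law clerk: 86.7 × $90 = $7,803.00
Subtotal: $41,262.00 + $42,742.00 + $16,131.50 + $7,803.00 = $107,938.50
Travel: 22.7 × $140 = $3,178.00
Total: $107,938.50 + $3,178.00 = $111,116.50

$111,116.50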